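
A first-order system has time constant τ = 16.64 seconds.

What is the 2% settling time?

For first-order system, 2% settling time ≈ 4τ = 4 × 16.64 = 66.56 s.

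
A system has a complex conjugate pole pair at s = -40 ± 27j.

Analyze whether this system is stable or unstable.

Real part of poles is -40 (< 0, left half-plane). Stable.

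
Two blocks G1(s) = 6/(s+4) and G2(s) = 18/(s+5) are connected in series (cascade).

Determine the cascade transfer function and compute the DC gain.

Series: multiply transfer functions. G_eq = 6/(s+4) × 18/(s+5) = 108/((s+4)(s+5)). DC gain = 108/(4×5) = 5.4.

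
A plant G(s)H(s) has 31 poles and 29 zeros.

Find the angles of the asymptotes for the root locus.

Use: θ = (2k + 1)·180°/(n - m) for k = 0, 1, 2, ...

n - m = 31 - 29 = 2. Angles: θk = (2k + 1)·180°/2 = 90°, 270°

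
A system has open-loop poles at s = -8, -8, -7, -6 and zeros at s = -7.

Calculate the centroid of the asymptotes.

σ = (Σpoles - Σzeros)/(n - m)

σ = (Σpoles - Σzeros)/(n - m) = (-29 - (-7))/(4 - 1) = -22/3 = -7.33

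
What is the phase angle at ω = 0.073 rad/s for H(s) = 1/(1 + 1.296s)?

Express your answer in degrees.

Phase = -arctan(ωτ) = -arctan(0.073 × 1.296) = -5.4°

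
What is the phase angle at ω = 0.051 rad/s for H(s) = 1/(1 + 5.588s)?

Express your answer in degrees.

Phase = -arctan(ωτ) = -arctan(0.051 × 5.588) = -15.9°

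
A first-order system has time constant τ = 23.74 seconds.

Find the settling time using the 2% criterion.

For first-order system, 2% settling time ≈ 4τ = 4 × 23.74 = 94.96 s.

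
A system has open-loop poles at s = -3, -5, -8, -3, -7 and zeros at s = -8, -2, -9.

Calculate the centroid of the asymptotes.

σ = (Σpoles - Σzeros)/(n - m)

σ = (Σpoles - Σzeros)/(n - m) = (-26 - (-19))/(5 - 3) = -7/2 = -3.5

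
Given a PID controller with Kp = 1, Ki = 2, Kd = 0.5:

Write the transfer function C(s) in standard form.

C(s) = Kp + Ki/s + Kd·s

Substituting values: C(s) = 1 + 2/s + 0.5s = (0.5s² + s + 2)/s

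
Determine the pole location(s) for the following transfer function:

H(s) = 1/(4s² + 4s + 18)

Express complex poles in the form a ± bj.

Discriminant = 4² - 4×4×18 = 16 - 288 = -272 < 0, so the poles are a complex conjugate pair s = (-4 ± j√272)/(2×4). Real part = -4/(2×4) = -4/8 = -0.5; imaginary part = ±√272/(2×4) ≈ 2.0616. Poles: s = -0.5 ± 2.0616j.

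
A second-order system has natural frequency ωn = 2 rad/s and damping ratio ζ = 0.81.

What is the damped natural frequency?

ωd = ωn√(1 - ζ²) = 2√(1 - 0.81²) = 1.17 rad/s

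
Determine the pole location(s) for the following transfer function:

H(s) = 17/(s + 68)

Pole is where denominator = 0: s + 68 = 0, so s = -68.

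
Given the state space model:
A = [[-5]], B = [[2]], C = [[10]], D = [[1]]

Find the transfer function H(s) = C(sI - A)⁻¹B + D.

(sI - A)⁻¹ = 1/(s + 5). H(s) = 10×2/(s + 5) + 1 = (s + 25)/(s + 5).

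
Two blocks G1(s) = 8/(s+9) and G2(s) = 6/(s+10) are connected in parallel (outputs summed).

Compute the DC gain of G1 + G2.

Parallel: G_eq = G1 + G2. DC gain = G1(0) + G2(0) = 8/9 + 6/10 = 0.8889 + 0.6 = 1.4889.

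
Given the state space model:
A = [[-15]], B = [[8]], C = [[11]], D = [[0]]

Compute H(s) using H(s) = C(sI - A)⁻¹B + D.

(sI - A)⁻¹ = 1/(s + 15). H(s) = 11 × 8/(s + 15) + 0 = 88/(s + 15).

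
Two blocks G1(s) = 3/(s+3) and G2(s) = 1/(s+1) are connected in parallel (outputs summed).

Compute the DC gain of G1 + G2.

Parallel: G_eq = G1 + G2. DC gain = G1(0) + G2(0) = 3/3 + 1/1 = 1 + 1 = 2.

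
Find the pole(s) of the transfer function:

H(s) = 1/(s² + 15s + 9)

Discriminant = 15² - 4×1×9 = 225 - 36 = 189 > 0, so two distinct real poles. Using quadratic formula: s = (-15 ± √189)/(2×1) = (-15 ± √189)/2, with √189 ≈ 13.7477. s₁ ≈ -0.6261, s₂ ≈ -14.3739. Poles: s₁ = -0.6261, s₂ = -14.3739.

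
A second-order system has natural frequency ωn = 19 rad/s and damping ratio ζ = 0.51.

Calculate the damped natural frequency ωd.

ωd = ωn√(1 - ζ²) = 19√(1 - 0.51²) = 16.34 rad/s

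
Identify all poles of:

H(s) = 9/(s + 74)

Pole is where denominator = 0: s + 74 = 0, so s = -74.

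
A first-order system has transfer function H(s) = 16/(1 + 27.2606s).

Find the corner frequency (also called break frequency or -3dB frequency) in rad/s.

Corner frequency = 1/τ = 1/27.2606 = 0.037 rad/s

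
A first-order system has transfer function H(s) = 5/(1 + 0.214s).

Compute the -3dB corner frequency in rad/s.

Corner frequency = 1/τ = 1/0.214 = 4.673 rad/s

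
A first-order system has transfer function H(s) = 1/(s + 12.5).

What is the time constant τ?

For H(s) = 1/(s + 1/τ), the pole is at -1/τ = -12.5, so τ = 1/12.5 = 0.08 s.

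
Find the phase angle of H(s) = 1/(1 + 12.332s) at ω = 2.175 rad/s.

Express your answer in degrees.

Phase = -arctan(ωτ) = -arctan(2.175 × 12.332) = -87.9°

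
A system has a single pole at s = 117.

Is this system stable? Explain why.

Pole at s = 117 is in the right half-plane. Unstable.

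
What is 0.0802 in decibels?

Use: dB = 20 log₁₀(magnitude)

dB = 20 log₁₀(0.0802) = -21.9 dB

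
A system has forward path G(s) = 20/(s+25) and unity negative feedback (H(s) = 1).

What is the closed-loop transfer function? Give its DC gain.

T(s) = G/(1+GH) = [20/(s+25)] / [1 + 20/(s+25)] = 20/(s+25+20) = 20/(s+45). DC gain = 20/45 = 0.4444.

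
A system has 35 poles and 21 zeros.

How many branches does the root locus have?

Root locus has n branches where n = number of poles = 35.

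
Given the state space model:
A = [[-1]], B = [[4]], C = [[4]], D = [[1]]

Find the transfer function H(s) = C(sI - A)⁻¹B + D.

(sI - A)⁻¹ = 1/(s + 1). H(s) = 4×4/(s + 1) + 1 = (s + 17)/(s + 1).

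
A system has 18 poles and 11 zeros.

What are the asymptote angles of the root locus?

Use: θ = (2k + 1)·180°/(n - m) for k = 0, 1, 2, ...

n - m = 18 - 11 = 7. Angles: θk = (2k + 1)·180°/7 = 25.71°, 77.14°, 128.57°, 180°, 231.43°, 282.86°, 334.29°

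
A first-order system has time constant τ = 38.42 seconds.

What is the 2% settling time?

For first-order system, 2% settling time ≈ 4τ = 4 × 38.42 = 153.68 s.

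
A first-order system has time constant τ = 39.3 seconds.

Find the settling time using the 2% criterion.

For first-order system, 2% settling time ≈ 4τ = 4 × 39.3 = 157.2 s.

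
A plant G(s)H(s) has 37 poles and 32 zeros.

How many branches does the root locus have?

Root locus has n branches where n = number of poles = 37.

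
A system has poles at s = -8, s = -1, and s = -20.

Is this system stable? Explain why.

All poles are in the left half-plane. System is stable.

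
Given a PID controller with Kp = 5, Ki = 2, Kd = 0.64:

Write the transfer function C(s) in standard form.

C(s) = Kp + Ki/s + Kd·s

Substituting values: C(s) = 5 + 2/s + 0.64s = (0.64s² + 5s + 2)/s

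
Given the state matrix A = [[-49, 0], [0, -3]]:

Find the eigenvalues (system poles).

For diagonal matrix, eigenvalues are diagonal entries: λ₁ = -49, λ₂ = -3.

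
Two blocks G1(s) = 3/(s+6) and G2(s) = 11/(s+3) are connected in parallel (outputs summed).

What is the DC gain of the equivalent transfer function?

Parallel: G_eq = G1 + G2. DC gain = G1(0) + G2(0) = 3/6 + 11/3 = 0.5 + 3.6667 = 4.1667.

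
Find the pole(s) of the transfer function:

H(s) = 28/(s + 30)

Pole is where denominator = 0: s + 30 = 0, so s = -30.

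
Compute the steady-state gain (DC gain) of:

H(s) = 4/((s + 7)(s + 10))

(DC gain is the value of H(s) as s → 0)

DC gain = H(0) = 4/(7 × 10) = 4/70 = 0.0571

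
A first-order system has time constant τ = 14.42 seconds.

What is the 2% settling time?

For first-order system, 2% settling time ≈ 4τ = 4 × 14.42 = 57.68 s.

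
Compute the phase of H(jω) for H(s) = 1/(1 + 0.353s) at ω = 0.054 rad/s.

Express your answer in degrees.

Phase = -arctan(ωτ) = -arctan(0.054 × 0.353) = -1.1°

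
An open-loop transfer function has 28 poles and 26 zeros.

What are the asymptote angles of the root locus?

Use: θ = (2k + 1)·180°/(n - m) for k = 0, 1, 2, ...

n - m = 28 - 26 = 2. Angles: θk = (2k + 1)·180°/2 = 90°, 270°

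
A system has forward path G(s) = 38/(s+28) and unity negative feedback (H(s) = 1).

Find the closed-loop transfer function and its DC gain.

T(s) = G/(1+GH) = [38/(s+28)] / [1 + 38/(s+28)] = 38/(s+28+38) = 38/(s+66). DC gain = 38/66 = 0.5758.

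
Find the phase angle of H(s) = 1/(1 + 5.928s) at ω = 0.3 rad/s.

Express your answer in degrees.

Phase = -arctan(ωτ) = -arctan(0.3 × 5.928) = -60.7°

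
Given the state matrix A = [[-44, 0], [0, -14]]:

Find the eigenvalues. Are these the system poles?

For diagonal matrix, eigenvalues are diagonal entries: λ₁ = -44, λ₂ = -14. Eigenvalues of A = system poles.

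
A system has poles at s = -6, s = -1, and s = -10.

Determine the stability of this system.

All poles are in the left half-plane. System is stable.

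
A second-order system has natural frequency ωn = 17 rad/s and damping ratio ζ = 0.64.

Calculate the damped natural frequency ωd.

ωd = ωn√(1 - ζ²) = 17√(1 - 0.64²) = 13.06 rad/s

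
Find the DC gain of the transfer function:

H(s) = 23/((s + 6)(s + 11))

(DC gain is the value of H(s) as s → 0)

DC gain = H(0) = 23/(6 × 11) = 23/66 = 0.3485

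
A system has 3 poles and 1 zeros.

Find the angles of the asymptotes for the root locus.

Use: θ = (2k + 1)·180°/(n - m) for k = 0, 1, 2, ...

n - m = 3 - 1 = 2. Angles: θk = (2k + 1)·180°/2 = 90°, 270°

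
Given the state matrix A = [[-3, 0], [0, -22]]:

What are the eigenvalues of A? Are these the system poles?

For diagonal matrix, eigenvalues are diagonal entries: λ₁ = -3, λ₂ = -22. Eigenvalues of A = system poles.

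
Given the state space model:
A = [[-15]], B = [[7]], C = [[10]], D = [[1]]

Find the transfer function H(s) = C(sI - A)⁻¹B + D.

(sI - A)⁻¹ = 1/(s + 15). H(s) = 10×7/(s + 15) + 1 = (s + 85)/(s + 15).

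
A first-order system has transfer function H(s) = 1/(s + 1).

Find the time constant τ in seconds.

For H(s) = 1/(s + 1/τ), the pole is at -1/τ = -1, so τ = 1/1 = 1 s.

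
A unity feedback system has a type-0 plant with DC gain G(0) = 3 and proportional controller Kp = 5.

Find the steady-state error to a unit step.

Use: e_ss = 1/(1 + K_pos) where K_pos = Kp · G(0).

K_pos = Kp · G(0) = 5 × 3 = 15. e_ss = 1/(1 + 15) = 0.0625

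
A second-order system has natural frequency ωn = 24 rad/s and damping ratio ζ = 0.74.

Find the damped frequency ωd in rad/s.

ωd = ωn√(1 - ζ²) = 24√(1 - 0.74²) = 16.14 rad/s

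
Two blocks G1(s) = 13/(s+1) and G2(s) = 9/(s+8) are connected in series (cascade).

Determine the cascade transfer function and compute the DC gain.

Series: multiply transfer functions. G_eq = 13/(s+1) × 9/(s+8) = 117/((s+1)(s+8)). DC gain = 117/(1×8) = 14.625.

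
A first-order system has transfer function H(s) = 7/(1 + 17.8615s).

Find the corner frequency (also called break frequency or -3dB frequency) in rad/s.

Corner frequency = 1/τ = 1/17.8615 = 0.056 rad/s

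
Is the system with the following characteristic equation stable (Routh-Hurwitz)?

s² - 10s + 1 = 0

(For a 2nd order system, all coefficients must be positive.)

Coefficients: 1, -10, 1. b=-10 not positive, so system is unstable.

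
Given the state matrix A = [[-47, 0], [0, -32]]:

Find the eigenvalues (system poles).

For diagonal matrix, eigenvalues are diagonal entries: λ₁ = -47, λ₂ = -32.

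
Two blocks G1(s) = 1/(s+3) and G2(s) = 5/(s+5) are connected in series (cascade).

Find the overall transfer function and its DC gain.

Series: multiply transfer functions. G_eq = 1/(s+3) × 5/(s+5) = 5/((s+3)(s+5)). DC gain = 5/(3×5) = 0.3333.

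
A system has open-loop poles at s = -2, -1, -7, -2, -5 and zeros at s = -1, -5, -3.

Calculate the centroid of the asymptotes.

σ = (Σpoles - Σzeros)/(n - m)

σ = (Σpoles - Σzeros)/(n - m) = (-17 - (-9))/(5 - 3) = -8/2 = -4.0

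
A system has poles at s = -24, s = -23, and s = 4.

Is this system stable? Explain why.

Pole(s) at s = 4 are not in the left half-plane. System is unstable.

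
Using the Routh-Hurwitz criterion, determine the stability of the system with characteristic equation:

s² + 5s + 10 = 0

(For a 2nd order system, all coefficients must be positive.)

Coefficients: 1, 5, 10. All positive, so system is stable.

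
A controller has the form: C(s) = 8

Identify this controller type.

This is a Proportional (P) controller.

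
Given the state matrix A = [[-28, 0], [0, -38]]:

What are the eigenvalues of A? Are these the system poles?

For diagonal matrix, eigenvalues are diagonal entries: λ₁ = -28, λ₂ = -38. Eigenvalues of A = system poles.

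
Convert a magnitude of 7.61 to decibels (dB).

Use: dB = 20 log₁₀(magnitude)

dB = 20 log₁₀(7.61) = 17.6 dB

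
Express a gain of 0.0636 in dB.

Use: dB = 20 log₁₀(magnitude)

dB = 20 log₁₀(0.0636) = -23.9 dB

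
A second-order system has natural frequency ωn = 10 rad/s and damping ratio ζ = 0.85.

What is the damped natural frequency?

ωd = ωn√(1 - ζ²) = 10√(1 - 0.85²) = 5.27 rad/s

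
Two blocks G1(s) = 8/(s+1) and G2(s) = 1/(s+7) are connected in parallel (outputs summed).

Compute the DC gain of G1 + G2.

Parallel: G_eq = G1 + G2. DC gain = G1(0) + G2(0) = 8/1 + 1/7 = 8 + 0.1429 = 8.1429.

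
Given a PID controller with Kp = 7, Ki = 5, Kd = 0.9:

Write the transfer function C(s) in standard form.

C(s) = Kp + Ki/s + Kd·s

Substituting values: C(s) = 7 + 5/s + 0.9s = (0.9s² + 7s + 5)/s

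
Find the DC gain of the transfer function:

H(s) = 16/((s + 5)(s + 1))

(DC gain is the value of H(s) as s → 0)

DC gain = H(0) = 16/(5 × 1) = 16/5 = 3.2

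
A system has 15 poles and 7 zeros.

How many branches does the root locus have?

Root locus has n branches where n = number of poles = 15.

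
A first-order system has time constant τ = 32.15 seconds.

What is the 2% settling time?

For first-order system, 2% settling time ≈ 4τ = 4 × 32.15 = 128.6 s.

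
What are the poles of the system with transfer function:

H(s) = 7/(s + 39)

Pole is where denominator = 0: s + 39 = 0, so s = -39.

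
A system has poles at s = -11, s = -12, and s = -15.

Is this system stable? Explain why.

All poles are in the left half-plane. System is stable.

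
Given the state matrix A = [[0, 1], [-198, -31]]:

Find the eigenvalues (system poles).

det(A - λI) = λ² - (-31)λ + 198 = (λ - (-9))(λ - (-22)). Eigenvalues: -9, -22.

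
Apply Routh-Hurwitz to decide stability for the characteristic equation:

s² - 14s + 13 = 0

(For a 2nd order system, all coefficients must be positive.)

Coefficients: 1, -14, 13. b=-14 not positive, so system is unstable.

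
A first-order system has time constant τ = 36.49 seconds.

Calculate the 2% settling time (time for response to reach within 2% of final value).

For first-order system, 2% settling time ≈ 4τ = 4 × 36.49 = 145.96 s.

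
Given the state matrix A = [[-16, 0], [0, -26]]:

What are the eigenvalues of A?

For diagonal matrix, eigenvalues are diagonal entries: λ₁ = -16, λ₂ = -26.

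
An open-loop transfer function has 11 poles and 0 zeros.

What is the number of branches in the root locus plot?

Root locus has n branches where n = number of poles = 11.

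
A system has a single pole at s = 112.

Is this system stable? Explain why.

Pole at s = 112 is in the right half-plane. Unstable.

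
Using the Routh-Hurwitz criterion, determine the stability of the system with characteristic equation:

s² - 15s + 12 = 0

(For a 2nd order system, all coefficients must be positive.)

Coefficients: 1, -15, 12. b=-15 not positive, so system is unstable.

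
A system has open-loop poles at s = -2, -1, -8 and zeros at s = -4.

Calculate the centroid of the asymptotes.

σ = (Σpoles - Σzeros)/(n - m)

σ = (Σpoles - Σzeros)/(n - m) = (-11 - (-4))/(3 - 1) = -7/2 = -3.5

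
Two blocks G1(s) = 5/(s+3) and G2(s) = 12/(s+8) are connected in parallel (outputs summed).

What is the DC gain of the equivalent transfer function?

Parallel: G_eq = G1 + G2. DC gain = G1(0) + G2(0) = 5/3 + 12/8 = 1.6667 + 1.5 = 3.1667.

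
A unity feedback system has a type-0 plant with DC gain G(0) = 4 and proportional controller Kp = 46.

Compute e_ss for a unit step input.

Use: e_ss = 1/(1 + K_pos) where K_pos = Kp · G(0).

K_pos = Kp · G(0) = 46 × 4 = 184. e_ss = 1/(1 + 184) = 0.0054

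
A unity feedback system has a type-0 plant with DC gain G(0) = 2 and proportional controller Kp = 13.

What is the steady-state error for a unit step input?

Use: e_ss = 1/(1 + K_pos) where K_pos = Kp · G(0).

K_pos = Kp · G(0) = 13 × 2 = 26. e_ss = 1/(1 + 26) = 0.0370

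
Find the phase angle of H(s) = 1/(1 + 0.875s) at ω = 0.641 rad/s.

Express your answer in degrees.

Phase = -arctan(ωτ) = -arctan(0.641 × 0.875) = -29.3°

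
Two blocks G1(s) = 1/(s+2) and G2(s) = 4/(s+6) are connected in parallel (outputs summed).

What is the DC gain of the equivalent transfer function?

Parallel: G_eq = G1 + G2. DC gain = G1(0) + G2(0) = 1/2 + 4/6 = 0.5 + 0.6667 = 1.1667.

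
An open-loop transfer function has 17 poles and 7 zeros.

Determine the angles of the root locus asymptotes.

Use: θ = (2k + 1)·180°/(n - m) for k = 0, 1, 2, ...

n - m = 17 - 7 = 10. Angles: θk = (2k + 1)·180°/10 = 18°, 54°, 90°, 126°, 162°, 198°, 234°, 270°, 306°, 342°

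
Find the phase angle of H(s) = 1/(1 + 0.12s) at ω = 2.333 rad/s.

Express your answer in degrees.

Phase = -arctan(ωτ) = -arctan(2.333 × 0.12) = -15.6°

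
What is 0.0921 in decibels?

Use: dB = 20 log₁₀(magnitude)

dB = 20 log₁₀(0.0921) = -20.7 dB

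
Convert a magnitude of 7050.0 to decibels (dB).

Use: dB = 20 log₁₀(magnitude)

dB = 20 log₁₀(7050.0) = 77.0 dB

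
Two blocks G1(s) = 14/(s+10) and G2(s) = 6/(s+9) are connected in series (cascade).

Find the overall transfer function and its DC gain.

Series: multiply transfer functions. G_eq = 14/(s+10) × 6/(s+9) = 84/((s+10)(s+9)). DC gain = 84/(10×9) = 0.9333.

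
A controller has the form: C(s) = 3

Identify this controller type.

This is a Proportional (P) controller.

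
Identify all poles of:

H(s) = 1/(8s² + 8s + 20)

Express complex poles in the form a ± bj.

Discriminant = 8² - 4×8×20 = 64 - 640 = -576 < 0, so the poles are a complex conjugate pair s = (-8 ± j√576)/(2×8). Real part = -8/(2×8) = -8/16 = -0.5; imaginary part = ±√576/(2×8) = 24/16 = 1.5. Poles: s = -0.5 ± 1.5j.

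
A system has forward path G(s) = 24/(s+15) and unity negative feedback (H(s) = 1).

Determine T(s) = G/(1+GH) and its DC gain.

T(s) = G/(1+GH) = [24/(s+15)] / [1 + 24/(s+15)] = 24/(s+15+24) = 24/(s+39). DC gain = 24/39 = 0.6154.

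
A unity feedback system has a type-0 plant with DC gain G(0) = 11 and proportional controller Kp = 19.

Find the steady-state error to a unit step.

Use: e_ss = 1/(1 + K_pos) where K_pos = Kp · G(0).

K_pos = Kp · G(0) = 19 × 11 = 209. e_ss = 1/(1 + 209) = 0.0048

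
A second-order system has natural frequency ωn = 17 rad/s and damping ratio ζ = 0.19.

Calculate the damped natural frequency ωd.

ωd = ωn√(1 - ζ²) = 17√(1 - 0.19²) = 16.69 rad/s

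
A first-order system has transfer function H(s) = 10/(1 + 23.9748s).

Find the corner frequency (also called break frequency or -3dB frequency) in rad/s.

Corner frequency = 1/τ = 1/23.9748 = 0.042 rad/s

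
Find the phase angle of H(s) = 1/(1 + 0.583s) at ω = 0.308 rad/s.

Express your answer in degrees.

Phase = -arctan(ωτ) = -arctan(0.308 × 0.583) = -10.2°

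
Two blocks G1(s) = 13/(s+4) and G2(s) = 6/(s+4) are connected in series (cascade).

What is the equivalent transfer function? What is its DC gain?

Series: multiply transfer functions. G_eq = 13/(s+4) × 6/(s+4) = 78/((s+4)(s+4)). DC gain = 78/(4×4) = 4.875.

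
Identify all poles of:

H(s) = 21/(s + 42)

Pole is where denominator = 0: s + 42 = 0, so s = -42.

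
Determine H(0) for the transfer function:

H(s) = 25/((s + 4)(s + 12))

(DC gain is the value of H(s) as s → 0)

DC gain = H(0) = 25/(4 × 12) = 25/48 = 0.5208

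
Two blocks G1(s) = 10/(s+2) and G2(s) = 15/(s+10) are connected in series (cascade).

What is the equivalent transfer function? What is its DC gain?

Series: multiply transfer functions. G_eq = 10/(s+2) × 15/(s+10) = 150/((s+2)(s+10)). DC gain = 150/(2×10) = 7.5.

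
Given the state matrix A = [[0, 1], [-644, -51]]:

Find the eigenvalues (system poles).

det(A - λI) = λ² - (-51)λ + 644 = (λ - (-28))(λ - (-23)). Eigenvalues: -28, -23.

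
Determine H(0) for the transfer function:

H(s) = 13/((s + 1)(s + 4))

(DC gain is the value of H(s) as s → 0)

DC gain = H(0) = 13/(1 × 4) = 13/4 = 3.25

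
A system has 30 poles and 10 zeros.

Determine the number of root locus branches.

Root locus has n branches where n = number of poles = 30.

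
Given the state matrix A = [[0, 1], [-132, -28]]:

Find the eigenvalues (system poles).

det(A - λI) = λ² - (-28)λ + 132 = (λ - (-22))(λ - (-6)). Eigenvalues: -22, -6.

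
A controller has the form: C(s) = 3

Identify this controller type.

This is a Proportional (P) controller.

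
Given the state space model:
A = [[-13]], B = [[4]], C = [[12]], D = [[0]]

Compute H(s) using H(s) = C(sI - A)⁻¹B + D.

(sI - A)⁻¹ = 1/(s + 13). H(s) = 12 × 4/(s + 13) + 0 = 48/(s + 13).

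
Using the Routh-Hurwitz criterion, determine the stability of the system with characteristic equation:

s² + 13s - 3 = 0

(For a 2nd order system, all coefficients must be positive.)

Coefficients: 1, 13, -3. c=-3 not positive, so system is unstable.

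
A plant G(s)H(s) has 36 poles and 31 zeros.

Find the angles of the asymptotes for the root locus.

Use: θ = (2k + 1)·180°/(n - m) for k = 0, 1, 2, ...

n - m = 36 - 31 = 5. Angles: θk = (2k + 1)·180°/5 = 36°, 108°, 180°, 252°, 324°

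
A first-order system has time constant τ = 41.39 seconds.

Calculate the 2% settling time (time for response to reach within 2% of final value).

For first-order system, 2% settling time ≈ 4τ = 4 × 41.39 = 165.56 s.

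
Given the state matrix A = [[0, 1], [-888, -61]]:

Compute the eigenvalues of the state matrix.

det(A - λI) = λ² - (-61)λ + 888 = (λ - (-24))(λ - (-37)). Eigenvalues: -24, -37.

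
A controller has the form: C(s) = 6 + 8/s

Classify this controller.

This is a Proportional-Integral (PI) controller.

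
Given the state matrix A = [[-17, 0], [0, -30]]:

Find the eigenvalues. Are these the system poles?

For diagonal matrix, eigenvalues are diagonal entries: λ₁ = -17, λ₂ = -30. Eigenvalues of A = system poles.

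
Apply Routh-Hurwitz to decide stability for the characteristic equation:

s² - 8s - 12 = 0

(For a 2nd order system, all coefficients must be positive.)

Coefficients: 1, -8, -12. b=-8, c=-12 not positive, so system is unstable.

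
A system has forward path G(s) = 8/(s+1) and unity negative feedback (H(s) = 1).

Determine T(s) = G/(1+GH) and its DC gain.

T(s) = G/(1+GH) = [8/(s+1)] / [1 + 8/(s+1)] = 8/(s+1+8) = 8/(s+9). DC gain = 8/9 = 0.8889.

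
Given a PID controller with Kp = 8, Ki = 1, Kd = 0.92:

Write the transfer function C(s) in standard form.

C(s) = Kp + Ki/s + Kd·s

Substituting values: C(s) = 8 + 1/s + 0.92s = (0.92s² + 8s + 1)/s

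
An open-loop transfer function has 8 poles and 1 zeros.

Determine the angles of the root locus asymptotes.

n - m = 8 - 1 = 7. Angles: θk = (2k + 1)·180°/7 = 25.71°, 77.14°, 128.57°, 180°, 231.43°, 282.86°, 334.29°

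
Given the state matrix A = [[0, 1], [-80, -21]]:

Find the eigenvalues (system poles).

det(A - λI) = λ² - (-21)λ + 80 = (λ - (-16))(λ - (-5)). Eigenvalues: -16, -5.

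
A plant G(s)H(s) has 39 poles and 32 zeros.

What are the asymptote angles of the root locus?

n - m = 39 - 32 = 7. Angles: θk = (2k + 1)·180°/7 = 25.71°, 77.14°, 128.57°, 180°, 231.43°, 282.86°, 334.29°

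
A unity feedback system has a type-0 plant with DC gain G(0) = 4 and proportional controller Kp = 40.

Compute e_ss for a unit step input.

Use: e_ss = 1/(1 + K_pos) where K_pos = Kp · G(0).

K_pos = Kp · G(0) = 40 × 4 = 160. e_ss = 1/(1 + 160) = 0.0062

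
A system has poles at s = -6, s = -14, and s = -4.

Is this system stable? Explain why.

All poles are in the left half-plane. System is stable.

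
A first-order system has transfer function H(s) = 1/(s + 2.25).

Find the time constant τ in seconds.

For H(s) = 1/(s + 1/τ), the pole is at -1/τ = -2.25, so τ = 1/2.25 = 0.4444 s.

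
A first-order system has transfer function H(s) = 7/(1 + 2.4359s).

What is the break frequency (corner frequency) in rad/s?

Corner frequency = 1/τ = 1/2.4359 = 0.411 rad/s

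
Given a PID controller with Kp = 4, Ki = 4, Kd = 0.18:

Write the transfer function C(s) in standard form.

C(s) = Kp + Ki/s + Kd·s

Substituting values: C(s) = 4 + 4/s + 0.18s = (0.18s² + 4s + 4)/s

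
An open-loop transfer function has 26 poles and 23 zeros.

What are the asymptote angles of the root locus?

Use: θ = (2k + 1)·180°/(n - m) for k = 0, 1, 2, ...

n - m = 26 - 23 = 3. Angles: θk = (2k + 1)·180°/3 = 60°, 180°, 300°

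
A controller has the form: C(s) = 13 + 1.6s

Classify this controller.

This is a Proportional-Derivative (PD) controller.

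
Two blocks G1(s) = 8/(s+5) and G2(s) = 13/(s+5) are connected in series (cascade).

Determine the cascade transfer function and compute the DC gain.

Series: multiply transfer functions. G_eq = 8/(s+5) × 13/(s+5) = 104/((s+5)(s+5)). DC gain = 104/(5×5) = 4.16.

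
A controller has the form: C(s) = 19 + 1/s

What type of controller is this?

This is a Proportional-Integral (PI) controller.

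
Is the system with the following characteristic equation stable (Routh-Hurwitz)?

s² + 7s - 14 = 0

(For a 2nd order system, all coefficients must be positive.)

Coefficients: 1, 7, -14. c=-14 not positive, so system is unstable.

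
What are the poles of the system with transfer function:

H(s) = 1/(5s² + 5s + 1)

Discriminant = 5² - 4×5×1 = 25 - 20 = 5 > 0, so two distinct real poles. Using quadratic formula: s = (-5 ± √5)/(2×5) = (-5 ± √5)/10, with √5 ≈ 2.2361. s₁ ≈ -0.2764, s₂ ≈ -0.7236. Poles: s₁ = -0.2764, s₂ = -0.7236.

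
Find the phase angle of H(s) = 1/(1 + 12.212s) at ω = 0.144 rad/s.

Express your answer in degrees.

Phase = -arctan(ωτ) = -arctan(0.144 × 12.212) = -60.4°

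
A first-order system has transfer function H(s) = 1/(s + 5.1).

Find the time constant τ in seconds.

For H(s) = 1/(s + 1/τ), the pole is at -1/τ = -5.1, so τ = 1/5.1 = 0.1961 s.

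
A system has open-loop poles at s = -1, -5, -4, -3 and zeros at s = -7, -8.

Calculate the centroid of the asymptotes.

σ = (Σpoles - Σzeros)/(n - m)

σ = (Σpoles - Σzeros)/(n - m) = (-13 - (-15))/(4 - 2) = 2/2 = 1.0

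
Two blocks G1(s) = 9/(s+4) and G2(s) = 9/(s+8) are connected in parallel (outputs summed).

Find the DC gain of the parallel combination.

Parallel: G_eq = G1 + G2. DC gain = G1(0) + G2(0) = 9/4 + 9/8 = 2.25 + 1.125 = 3.375.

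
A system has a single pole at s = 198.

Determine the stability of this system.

Pole at s = 198 is in the right half-plane. Unstable.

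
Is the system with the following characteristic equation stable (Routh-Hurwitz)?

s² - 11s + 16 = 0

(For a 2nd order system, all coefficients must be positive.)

Coefficients: 1, -11, 16. b=-11 not positive, so system is unstable.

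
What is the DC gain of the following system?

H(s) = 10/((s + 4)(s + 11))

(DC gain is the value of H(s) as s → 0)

DC gain = H(0) = 10/(4 × 11) = 10/44 = 0.2273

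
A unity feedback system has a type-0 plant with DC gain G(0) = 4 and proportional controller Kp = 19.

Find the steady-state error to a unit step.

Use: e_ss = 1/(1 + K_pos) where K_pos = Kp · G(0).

K_pos = Kp · G(0) = 19 × 4 = 76. e_ss = 1/(1 + 76) = 0.0130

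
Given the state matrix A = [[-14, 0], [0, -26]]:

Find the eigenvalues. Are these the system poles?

For diagonal matrix, eigenvalues are diagonal entries: λ₁ = -14, λ₂ = -26. Eigenvalues of A = system poles.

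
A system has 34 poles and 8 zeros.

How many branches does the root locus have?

Root locus has n branches where n = number of poles = 34.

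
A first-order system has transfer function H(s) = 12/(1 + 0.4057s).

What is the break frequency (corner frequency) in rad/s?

Corner frequency = 1/τ = 1/0.4057 = 2.465 rad/s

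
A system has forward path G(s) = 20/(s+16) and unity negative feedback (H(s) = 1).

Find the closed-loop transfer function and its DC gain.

T(s) = G/(1+GH) = [20/(s+16)] / [1 + 20/(s+16)] = 20/(s+16+20) = 20/(s+36). DC gain = 20/36 = 0.5556.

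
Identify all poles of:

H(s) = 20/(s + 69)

Pole is where denominator = 0: s + 69 = 0, so s = -69.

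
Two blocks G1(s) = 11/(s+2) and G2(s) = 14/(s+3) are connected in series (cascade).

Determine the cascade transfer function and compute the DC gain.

Series: multiply transfer functions. G_eq = 11/(s+2) × 14/(s+3) = 154/((s+2)(s+3)). DC gain = 154/(2×3) = 25.6667.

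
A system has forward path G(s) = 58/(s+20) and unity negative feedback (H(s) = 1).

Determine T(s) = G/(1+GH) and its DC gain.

T(s) = G/(1+GH) = [58/(s+20)] / [1 + 58/(s+20)] = 58/(s+20+58) = 58/(s+78). DC gain = 58/78 = 0.7436.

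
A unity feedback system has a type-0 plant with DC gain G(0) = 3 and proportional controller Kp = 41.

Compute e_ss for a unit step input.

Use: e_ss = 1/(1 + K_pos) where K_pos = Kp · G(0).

K_pos = Kp · G(0) = 41 × 3 = 123. e_ss = 1/(1 + 123) = 0.0081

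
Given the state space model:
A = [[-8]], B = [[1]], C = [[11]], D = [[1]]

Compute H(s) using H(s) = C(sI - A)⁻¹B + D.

(sI - A)⁻¹ = 1/(s + 8). H(s) = 11×1/(s + 8) + 1 = (s + 19)/(s + 8).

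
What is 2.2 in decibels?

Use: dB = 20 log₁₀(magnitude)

dB = 20 log₁₀(2.2) = 6.8 dB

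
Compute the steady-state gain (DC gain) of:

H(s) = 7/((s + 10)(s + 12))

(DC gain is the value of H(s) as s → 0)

DC gain = H(0) = 7/(10 × 12) = 7/120 = 0.0583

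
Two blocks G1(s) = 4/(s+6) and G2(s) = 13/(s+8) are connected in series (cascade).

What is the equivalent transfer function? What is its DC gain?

Series: multiply transfer functions. G_eq = 4/(s+6) × 13/(s+8) = 52/((s+6)(s+8)). DC gain = 52/(6×8) = 1.0833.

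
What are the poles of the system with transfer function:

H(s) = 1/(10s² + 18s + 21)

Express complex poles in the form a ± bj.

Discriminant = 18² - 4×10×21 = 324 - 840 = -516 < 0, so the poles are a complex conjugate pair s = (-18 ± j√516)/(2×10). Real part = -18/(2×10) = -18/20 = -0.9; imaginary part = ±√516/(2×10) ≈ 1.1358. Poles: s = -0.9 ± 1.1358j.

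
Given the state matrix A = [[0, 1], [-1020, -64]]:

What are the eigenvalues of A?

det(A - λI) = λ² - (-64)λ + 1020 = (λ - (-34))(λ - (-30)). Eigenvalues: -34, -30.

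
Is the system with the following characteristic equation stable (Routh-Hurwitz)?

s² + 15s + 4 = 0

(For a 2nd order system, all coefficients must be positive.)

Coefficients: 1, 15, 4. All positive, so system is stable.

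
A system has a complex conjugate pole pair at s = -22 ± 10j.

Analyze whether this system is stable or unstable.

Real part of poles is -22 (< 0, left half-plane). Stable.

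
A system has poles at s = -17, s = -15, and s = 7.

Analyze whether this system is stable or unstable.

Pole(s) at s = 7 are not in the left half-plane. System is unstable.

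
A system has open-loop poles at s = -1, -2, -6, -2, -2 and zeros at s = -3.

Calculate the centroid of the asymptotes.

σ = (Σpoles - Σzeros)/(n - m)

σ = (Σpoles - Σzeros)/(n - m) = (-13 - (-3))/(5 - 1) = -10/4 = -2.5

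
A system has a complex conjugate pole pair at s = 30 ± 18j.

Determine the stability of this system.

Real part of poles is 30 (> 0, right half-plane). Unstable.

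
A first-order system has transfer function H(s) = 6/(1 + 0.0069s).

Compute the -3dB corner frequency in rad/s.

Corner frequency = 1/τ = 1/0.0069 = 144.928 rad/s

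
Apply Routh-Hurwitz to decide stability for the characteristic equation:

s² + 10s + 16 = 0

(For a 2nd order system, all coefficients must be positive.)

Coefficients: 1, 10, 16. All positive, so system is stable.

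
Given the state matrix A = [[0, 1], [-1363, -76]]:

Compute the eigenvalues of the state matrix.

det(A - λI) = λ² - (-76)λ + 1363 = (λ - (-29))(λ - (-47)). Eigenvalues: -29, -47.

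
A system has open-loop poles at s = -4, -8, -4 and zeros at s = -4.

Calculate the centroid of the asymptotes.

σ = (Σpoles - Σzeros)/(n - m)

σ = (Σpoles - Σzeros)/(n - m) = (-16 - (-4))/(3 - 1) = -12/2 = -6.0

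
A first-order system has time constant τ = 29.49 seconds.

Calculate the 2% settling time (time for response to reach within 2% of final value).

For first-order system, 2% settling time ≈ 4τ = 4 × 29.49 = 117.96 s.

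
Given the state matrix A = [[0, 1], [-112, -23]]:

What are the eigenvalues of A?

det(A - λI) = λ² - (-23)λ + 112 = (λ - (-16))(λ - (-7)). Eigenvalues: -16, -7.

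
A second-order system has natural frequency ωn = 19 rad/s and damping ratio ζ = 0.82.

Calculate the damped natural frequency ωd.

ωd = ωn√(1 - ζ²) = 19√(1 - 0.82²) = 10.87 rad/s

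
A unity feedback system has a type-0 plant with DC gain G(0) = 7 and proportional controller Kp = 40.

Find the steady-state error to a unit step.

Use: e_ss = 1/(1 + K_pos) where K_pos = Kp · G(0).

K_pos = Kp · G(0) = 40 × 7 = 280. e_ss = 1/(1 + 280) = 0.0036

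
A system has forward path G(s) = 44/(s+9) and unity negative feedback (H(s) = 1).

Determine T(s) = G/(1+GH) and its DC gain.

T(s) = G/(1+GH) = [44/(s+9)] / [1 + 44/(s+9)] = 44/(s+9+44) = 44/(s+53). DC gain = 44/53 = 0.8302.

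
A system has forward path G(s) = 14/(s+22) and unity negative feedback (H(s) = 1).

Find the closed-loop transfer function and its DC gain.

T(s) = G/(1+GH) = [14/(s+22)] / [1 + 14/(s+22)] = 14/(s+22+14) = 14/(s+36). DC gain = 14/36 = 0.3889.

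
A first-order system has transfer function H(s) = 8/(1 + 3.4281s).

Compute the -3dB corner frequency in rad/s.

Corner frequency = 1/τ = 1/3.4281 = 0.292 rad/s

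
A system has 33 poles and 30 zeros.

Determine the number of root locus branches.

Root locus has n branches where n = number of poles = 33.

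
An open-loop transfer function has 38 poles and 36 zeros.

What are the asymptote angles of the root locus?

n - m = 38 - 36 = 2. Angles: θk = (2k + 1)·180°/2 = 90°, 270°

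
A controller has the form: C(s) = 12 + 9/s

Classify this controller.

This is a Proportional-Integral (PI) controller.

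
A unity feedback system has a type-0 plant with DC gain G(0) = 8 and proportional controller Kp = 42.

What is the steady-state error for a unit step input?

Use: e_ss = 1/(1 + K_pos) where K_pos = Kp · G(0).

K_pos = Kp · G(0) = 42 × 8 = 336. e_ss = 1/(1 + 336) = 0.0030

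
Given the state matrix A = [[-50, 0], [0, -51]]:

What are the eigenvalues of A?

For diagonal matrix, eigenvalues are diagonal entries: λ₁ = -50, λ₂ = -51.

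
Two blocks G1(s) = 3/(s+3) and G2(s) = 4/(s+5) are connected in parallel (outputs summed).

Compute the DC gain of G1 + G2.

Parallel: G_eq = G1 + G2. DC gain = G1(0) + G2(0) = 3/3 + 4/5 = 1 + 0.8 = 1.8.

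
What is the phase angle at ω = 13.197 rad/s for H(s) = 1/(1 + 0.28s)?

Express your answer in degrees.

Phase = -arctan(ωτ) = -arctan(13.197 × 0.28) = -74.9°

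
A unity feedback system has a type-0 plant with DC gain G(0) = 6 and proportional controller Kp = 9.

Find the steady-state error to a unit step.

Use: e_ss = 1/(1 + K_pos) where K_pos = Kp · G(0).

K_pos = Kp · G(0) = 9 × 6 = 54. e_ss = 1/(1 + 54) = 0.0182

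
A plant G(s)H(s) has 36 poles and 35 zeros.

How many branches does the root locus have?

Root locus has n branches where n = number of poles = 36.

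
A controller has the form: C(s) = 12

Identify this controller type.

This is a Proportional (P) controller.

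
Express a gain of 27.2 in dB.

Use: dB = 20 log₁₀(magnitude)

dB = 20 log₁₀(27.2) = 28.7 dB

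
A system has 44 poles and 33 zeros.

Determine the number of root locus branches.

Root locus has n branches where n = number of poles = 44.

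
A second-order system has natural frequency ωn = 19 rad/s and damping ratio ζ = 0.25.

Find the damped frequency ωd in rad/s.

ωd = ωn√(1 - ζ²) = 19√(1 - 0.25²) = 18.4 rad/s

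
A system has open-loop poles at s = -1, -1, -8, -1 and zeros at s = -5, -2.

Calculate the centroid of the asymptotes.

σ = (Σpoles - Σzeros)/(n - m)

σ = (Σpoles - Σzeros)/(n - m) = (-11 - (-7))/(4 - 2) = -4/2 = -2.0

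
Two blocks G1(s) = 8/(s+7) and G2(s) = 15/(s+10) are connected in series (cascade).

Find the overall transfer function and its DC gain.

Series: multiply transfer functions. G_eq = 8/(s+7) × 15/(s+10) = 120/((s+7)(s+10)). DC gain = 120/(7×10) = 1.7143.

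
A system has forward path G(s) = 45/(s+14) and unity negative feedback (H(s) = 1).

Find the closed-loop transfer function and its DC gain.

T(s) = G/(1+GH) = [45/(s+14)] / [1 + 45/(s+14)] = 45/(s+14+45) = 45/(s+59). DC gain = 45/59 = 0.7627.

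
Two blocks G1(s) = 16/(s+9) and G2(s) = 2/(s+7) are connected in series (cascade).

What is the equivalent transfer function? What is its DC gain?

Series: multiply transfer functions. G_eq = 16/(s+9) × 2/(s+7) = 32/((s+9)(s+7)). DC gain = 32/(9×7) = 0.5079.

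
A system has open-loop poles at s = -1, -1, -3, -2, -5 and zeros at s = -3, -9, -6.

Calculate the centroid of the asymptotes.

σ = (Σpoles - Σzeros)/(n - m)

σ = (Σpoles - Σzeros)/(n - m) = (-12 - (-18))/(5 - 3) = 6/2 = 3.0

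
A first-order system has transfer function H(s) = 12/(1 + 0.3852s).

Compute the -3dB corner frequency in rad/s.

Corner frequency = 1/τ = 1/0.3852 = 2.596 rad/s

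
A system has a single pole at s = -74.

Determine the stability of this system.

Pole at s = -74 is in the left half-plane. Stable.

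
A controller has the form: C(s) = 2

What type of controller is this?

This is a Proportional (P) controller.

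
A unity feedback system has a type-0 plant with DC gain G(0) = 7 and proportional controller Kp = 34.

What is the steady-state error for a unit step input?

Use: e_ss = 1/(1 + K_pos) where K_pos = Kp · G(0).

K_pos = Kp · G(0) = 34 × 7 = 238. e_ss = 1/(1 + 238) = 0.0042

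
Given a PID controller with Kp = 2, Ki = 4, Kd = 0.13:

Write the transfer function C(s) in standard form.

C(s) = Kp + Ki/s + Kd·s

Substituting values: C(s) = 2 + 4/s + 0.13s = (0.13s² + 2s + 4)/s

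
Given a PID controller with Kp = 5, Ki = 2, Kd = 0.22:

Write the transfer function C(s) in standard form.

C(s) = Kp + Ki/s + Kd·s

Substituting values: C(s) = 5 + 2/s + 0.22s = (0.22s² + 5s + 2)/s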